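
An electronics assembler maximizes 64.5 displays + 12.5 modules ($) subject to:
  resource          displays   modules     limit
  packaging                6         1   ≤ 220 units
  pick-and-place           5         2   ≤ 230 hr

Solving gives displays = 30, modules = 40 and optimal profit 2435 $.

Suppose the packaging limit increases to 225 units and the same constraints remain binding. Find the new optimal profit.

2482.5

Check each constraint at x*: packaging 220/220 (tight); pick-and-place 230/230 (tight).
The binding rows give the dual system: 6·y_packaging + 5·y_pick-and-place = 64.5 and 1·y_packaging + 2·y_pick-and-place = 12.5.
Solving: y_packaging = 9.5, y_pick-and-place = 1.5.
Δz = y_packaging·Δb = 9.5 × (5) = 47.5, so new z* = 2435 + 47.5 = 2482.5.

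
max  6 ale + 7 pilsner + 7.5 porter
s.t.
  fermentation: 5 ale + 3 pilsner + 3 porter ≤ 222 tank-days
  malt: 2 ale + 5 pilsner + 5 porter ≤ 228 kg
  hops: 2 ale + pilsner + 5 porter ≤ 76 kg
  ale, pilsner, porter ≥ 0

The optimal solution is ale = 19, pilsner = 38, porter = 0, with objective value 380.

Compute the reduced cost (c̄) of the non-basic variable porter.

-7.5

Binding: malt and hops. Non-binding: fermentation (13 unused).
Slack constraints have shadow price 0 (complementary slackness).
Dual feasibility on the basic columns requires 2·y_malt + 2·y_hops = 6, 5·y_malt + 1·y_hops = 7.
Solving: y_malt = 1, y_hops = 2.
Reduced cost of porter: c₃ − yᵀa₃ = 7.5 − (1·5 + 2·5) = 7.5 − 15 = -7.5.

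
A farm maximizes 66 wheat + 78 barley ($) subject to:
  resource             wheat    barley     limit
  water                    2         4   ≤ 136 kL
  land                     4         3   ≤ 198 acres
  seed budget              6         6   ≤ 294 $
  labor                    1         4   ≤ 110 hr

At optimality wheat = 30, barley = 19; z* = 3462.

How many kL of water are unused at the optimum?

0

water used = 2·30 + 4·19 = 136; slack = 136 − 136 = 0.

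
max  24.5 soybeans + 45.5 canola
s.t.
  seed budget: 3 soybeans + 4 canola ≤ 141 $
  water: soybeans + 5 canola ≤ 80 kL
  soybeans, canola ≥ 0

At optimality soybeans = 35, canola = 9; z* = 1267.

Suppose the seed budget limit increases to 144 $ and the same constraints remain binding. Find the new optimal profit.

Check each constraint at x*: seed budget 141/141 (tight); water 80/80 (tight).
Dual feasibility on the basic columns requires 3·y_seed budget + 1·y_water = 24.5, 4·y_seed budget + 5·y_water = 45.5.
Solving: y_seed budget = 7, y_water = 3.5.
Δz = y_seed budget·Δb = 7 × (3) = 21, so new z* = 1267 + 21 = 1288.

1288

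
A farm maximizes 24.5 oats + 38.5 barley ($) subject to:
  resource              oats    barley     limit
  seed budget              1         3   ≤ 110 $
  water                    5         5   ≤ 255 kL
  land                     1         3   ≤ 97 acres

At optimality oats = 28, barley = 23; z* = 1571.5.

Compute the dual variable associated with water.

At the optimum: seed budget uses 97 of 110 (slack = 13); water uses 255 of 255 (binding); land uses 97 of 97 (binding).
Slack constraints have shadow price 0 (complementary slackness).
From A_Bᵀ y = c: 5·y_water + 1·y_land = 24.5; 5·y_water + 3·y_land = 38.5.
Solving: y_water = 3.5, y_land = 7.
Shadow price of water = 3.5.

3.5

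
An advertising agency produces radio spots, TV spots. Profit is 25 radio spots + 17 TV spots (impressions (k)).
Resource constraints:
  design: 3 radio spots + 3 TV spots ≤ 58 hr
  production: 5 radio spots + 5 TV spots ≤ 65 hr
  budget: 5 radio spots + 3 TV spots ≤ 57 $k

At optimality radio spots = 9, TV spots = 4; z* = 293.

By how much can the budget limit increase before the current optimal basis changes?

8

Binding constraints: production, budget. The basis is B = [[5,5],[5,3]] with det -10.
Per unit increase in budget, x* moves by d = (0.5, -0.5).
The basis stays optimal until TV spots reaches 0; allowable increase = 8 $k.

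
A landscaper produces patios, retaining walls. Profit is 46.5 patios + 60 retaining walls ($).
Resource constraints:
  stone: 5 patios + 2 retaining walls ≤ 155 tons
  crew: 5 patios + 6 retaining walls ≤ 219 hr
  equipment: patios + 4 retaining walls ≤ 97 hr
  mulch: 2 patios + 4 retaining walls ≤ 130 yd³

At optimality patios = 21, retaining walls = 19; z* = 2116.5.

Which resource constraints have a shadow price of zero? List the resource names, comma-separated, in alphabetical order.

stone: 143/155 (slack 12)
crew: 219/219 (binding)
equipment: 97/97 (binding)
mulch: 118/130 (slack 12)
By complementary slackness, a constraint with positive slack has shadow price 0 → mulch, stone.

mulch, stone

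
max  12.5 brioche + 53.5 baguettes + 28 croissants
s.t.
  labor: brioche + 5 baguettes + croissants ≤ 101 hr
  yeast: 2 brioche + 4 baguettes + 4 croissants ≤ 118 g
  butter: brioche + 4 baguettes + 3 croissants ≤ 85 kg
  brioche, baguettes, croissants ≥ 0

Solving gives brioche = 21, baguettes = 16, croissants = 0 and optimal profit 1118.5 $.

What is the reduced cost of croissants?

-2.5

At the optimum: labor uses 101 of 101 (binding); yeast uses 106 of 118 (slack = 12); butter uses 85 of 85 (binding).
Since yeast is not tight, its dual is 0.
The binding rows give the dual system: 1·y_labor + 1·y_butter = 12.5 and 5·y_labor + 4·y_butter = 53.5.
→ y_labor = 3.5 and y_butter = 9.
Reduced cost of croissants: c₃ − yᵀa₃ = 28 − (3.5·1 + 9·3) = 28 − 30.5 = -2.5.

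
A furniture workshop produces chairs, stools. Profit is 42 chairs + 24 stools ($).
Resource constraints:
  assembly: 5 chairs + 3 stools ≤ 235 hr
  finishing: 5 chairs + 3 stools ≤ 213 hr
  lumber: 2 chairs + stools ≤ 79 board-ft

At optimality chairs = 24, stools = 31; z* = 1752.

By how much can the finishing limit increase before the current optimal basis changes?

Binding constraints: finishing, lumber. The basis is B = [[5,3],[2,1]] with det -1.
Per unit increase in finishing, x* moves by d = (-1, 2).
The basis stays optimal until assembly becomes binding; allowable increase = 22 hr.

22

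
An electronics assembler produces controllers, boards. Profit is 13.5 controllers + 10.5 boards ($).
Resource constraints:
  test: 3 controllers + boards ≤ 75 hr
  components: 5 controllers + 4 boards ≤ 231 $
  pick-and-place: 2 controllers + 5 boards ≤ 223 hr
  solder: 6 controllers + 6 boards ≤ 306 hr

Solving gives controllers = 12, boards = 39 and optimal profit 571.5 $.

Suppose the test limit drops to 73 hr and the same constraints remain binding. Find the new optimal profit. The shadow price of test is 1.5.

Δb = -2, so new z* = 571.5 + (1.5)·(-2) = 571.5 − 3 = 568.5.

568.5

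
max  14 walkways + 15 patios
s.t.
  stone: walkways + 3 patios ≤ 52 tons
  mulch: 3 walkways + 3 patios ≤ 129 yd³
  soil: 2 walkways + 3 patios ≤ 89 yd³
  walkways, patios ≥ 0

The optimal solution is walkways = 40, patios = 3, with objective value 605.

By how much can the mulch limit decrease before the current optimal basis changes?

Binding constraints: mulch, soil. The basis is B = [[3,3],[2,3]] with det 3.
Per unit decrease in mulch, x* moves by d = (-1, 0.6667).
The basis stays optimal until stone becomes binding; allowable decrease = 3 yd³.

3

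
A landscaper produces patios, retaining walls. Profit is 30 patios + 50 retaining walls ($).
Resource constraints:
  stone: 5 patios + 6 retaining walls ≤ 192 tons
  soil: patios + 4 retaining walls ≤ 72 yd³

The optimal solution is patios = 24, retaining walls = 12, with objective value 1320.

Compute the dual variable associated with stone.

Check each constraint at x*: stone 192/192 (tight); soil 72/72 (tight).
The binding rows give the dual system: 5·y_stone + 1·y_soil = 30 and 6·y_stone + 4·y_soil = 50.
This yields shadow prices y_stone = 5, y_soil = 5.
Shadow price of stone = 5.

5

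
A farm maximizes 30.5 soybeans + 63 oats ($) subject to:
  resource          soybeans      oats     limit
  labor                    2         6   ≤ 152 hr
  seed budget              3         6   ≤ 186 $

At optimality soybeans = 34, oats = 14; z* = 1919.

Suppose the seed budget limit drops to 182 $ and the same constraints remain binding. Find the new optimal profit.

Check each constraint at x*: labor 152/152 (tight); seed budget 186/186 (tight).
From A_Bᵀ y = c: 2·y_labor + 3·y_seed budget = 30.5; 6·y_labor + 6·y_seed budget = 63.
Solving: y_labor = 1, y_seed budget = 9.5.
Δz = y_seed budget·Δb = 9.5 × (-4) = -38, so new z* = 1919 − 38 = 1881.

1881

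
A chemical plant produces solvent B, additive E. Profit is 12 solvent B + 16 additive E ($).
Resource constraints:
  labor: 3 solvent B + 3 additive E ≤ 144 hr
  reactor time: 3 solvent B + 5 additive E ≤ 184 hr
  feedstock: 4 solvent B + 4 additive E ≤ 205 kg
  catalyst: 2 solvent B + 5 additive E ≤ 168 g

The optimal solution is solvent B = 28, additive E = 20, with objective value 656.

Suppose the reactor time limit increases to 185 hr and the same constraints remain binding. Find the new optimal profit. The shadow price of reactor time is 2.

658

Δb = 1, so new z* = 656 + (2)·(1) = 656 + 2 = 658.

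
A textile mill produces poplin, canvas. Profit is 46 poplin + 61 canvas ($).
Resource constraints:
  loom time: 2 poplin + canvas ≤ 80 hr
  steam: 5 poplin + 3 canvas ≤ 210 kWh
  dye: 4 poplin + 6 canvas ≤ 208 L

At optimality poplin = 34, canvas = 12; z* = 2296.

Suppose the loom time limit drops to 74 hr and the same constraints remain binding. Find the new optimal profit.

2272

At the optimum: loom time uses 80 of 80 (binding); steam uses 206 of 210 (slack = 4); dye uses 208 of 208 (binding).
By complementary slackness, y = 0 for the non-binding constraint.
Dual feasibility on the basic columns requires 2·y_loom time + 4·y_dye = 46, 1·y_loom time + 6·y_dye = 61.
Solving: y_loom time = 4, y_dye = 9.5.
Δz = y_loom time·Δb = 4 × (-6) = -24, so new z* = 2296 − 24 = 2272.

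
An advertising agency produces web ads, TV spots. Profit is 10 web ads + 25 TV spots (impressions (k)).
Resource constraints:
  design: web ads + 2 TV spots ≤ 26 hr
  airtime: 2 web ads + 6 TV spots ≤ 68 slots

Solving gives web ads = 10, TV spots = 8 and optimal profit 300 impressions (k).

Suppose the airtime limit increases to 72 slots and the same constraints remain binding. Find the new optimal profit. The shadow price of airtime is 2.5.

Δb = 4, so new z* = 300 + (2.5)·(4) = 300 + 10 = 310.

310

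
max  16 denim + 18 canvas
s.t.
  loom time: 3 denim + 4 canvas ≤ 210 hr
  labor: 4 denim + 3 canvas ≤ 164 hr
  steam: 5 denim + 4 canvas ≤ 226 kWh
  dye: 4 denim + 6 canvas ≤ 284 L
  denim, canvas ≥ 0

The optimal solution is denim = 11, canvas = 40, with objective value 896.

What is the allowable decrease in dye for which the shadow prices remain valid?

120

Binding constraints: labor, dye. The basis is B = [[4,3],[4,6]] with det 12.
Per unit decrease in dye, x* moves by d = (0.25, -0.3333).
The basis stays optimal until canvas reaches 0; allowable decrease = 120 L.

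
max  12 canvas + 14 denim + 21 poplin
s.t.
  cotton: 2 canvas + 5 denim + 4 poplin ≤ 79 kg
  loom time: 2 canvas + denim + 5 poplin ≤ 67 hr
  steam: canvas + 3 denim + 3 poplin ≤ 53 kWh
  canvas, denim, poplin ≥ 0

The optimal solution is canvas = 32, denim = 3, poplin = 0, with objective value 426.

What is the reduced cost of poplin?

Check each constraint at x*: cotton 79/79 (tight); loom time 67/67 (tight); steam 41/53 (slack 12).
By complementary slackness, y = 0 for the non-binding constraint.
Dual feasibility on the basic columns requires 2·y_cotton + 2·y_loom time = 12, 5·y_cotton + 1·y_loom time = 14.
This yields shadow prices y_cotton = 2, y_loom time = 4.
Reduced cost of poplin: c₃ − yᵀa₃ = 21 − (2·4 + 4·5) = 21 − 28 = -7.

-7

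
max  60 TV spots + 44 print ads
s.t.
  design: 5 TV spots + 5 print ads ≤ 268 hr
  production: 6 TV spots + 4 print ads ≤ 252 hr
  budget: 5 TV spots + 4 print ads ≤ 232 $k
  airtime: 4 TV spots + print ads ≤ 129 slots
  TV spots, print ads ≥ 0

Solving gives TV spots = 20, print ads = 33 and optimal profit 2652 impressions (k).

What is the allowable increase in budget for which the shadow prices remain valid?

Binding constraints: production, budget. The basis is B = [[6,4],[5,4]] with det 4.
Per unit increase in budget, x* moves by d = (-1, 1.5).
The basis stays optimal until design becomes binding; allowable increase = 1.2 $k.

1.2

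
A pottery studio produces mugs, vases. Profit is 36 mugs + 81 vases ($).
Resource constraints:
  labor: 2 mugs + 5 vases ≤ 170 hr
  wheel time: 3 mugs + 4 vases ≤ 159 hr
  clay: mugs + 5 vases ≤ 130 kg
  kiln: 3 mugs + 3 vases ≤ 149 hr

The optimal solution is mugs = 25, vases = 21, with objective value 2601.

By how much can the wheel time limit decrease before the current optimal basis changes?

Binding constraints: wheel time, clay. The basis is B = [[3,4],[1,5]] with det 11.
Per unit decrease in wheel time, x* moves by d = (-0.4545, 0.0909).
The basis stays optimal until mugs reaches 0; allowable decrease = 55 hr.

55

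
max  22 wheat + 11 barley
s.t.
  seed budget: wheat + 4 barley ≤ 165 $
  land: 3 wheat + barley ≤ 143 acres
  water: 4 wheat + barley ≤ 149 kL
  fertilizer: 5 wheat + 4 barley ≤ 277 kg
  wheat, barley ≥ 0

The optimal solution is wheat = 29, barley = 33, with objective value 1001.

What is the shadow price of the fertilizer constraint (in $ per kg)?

2

At the optimum: seed budget uses 161 of 165 (slack = 4); land uses 120 of 143 (slack = 23); water uses 149 of 149 (binding); fertilizer uses 277 of 277 (binding).
Since seed budget, land are not tight, their duals are 0.
The binding rows give the dual system: 4·y_water + 5·y_fertilizer = 22 and 1·y_water + 4·y_fertilizer = 11.
Solving: y_water = 3, y_fertilizer = 2.
Shadow price of fertilizer = 2.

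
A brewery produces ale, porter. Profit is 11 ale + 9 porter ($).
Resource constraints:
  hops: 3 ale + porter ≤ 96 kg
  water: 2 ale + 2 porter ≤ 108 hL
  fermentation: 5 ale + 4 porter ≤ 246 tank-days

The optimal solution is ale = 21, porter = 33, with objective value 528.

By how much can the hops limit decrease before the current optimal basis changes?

Binding constraints: hops, water. The basis is B = [[3,1],[2,2]] with det 4.
Per unit decrease in hops, x* moves by d = (-0.5, 0.5).
The basis stays optimal until ale reaches 0; allowable decrease = 42 kg.

42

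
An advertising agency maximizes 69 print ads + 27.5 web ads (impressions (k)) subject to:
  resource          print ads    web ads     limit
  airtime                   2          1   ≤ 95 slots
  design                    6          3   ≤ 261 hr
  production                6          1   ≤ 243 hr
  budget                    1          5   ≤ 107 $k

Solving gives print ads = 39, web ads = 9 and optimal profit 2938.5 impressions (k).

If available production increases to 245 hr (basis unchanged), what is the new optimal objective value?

2945.5

Check each constraint at x*: airtime 87/95 (slack 8); design 261/261 (tight); production 243/243 (tight); budget 84/107 (slack 23).
Slack constraints have shadow price 0 (complementary slackness).
From A_Bᵀ y = c: 6·y_design + 6·y_production = 69; 3·y_design + 1·y_production = 27.5.
Solving: y_design = 8, y_production = 3.5.
Δz = y_production·Δb = 3.5 × (2) = 7, so new z* = 2938.5 + 7 = 2945.5.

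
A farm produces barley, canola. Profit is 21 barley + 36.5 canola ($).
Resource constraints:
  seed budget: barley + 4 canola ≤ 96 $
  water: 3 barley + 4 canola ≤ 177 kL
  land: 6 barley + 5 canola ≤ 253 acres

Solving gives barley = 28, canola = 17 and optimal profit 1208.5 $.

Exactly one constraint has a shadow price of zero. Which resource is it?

seed budget: 96/96 (binding)
water: 152/177 (slack 25)
land: 253/253 (binding)
By complementary slackness, a constraint with positive slack has shadow price 0 → water.

water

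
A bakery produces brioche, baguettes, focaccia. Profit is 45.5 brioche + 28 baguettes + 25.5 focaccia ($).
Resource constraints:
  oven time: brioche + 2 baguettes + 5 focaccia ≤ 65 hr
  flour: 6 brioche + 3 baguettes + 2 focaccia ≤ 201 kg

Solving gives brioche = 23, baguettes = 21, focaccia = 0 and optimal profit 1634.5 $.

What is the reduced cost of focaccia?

At the optimum: oven time uses 65 of 65 (binding); flour uses 201 of 201 (binding).
The binding rows give the dual system: 1·y_oven time + 6·y_flour = 45.5 and 2·y_oven time + 3·y_flour = 28.
Solving: y_oven time = 3.5, y_flour = 7.
Reduced cost of focaccia: c₃ − yᵀa₃ = 25.5 − (3.5·5 + 7·2) = 25.5 − 31.5 = -6.

-6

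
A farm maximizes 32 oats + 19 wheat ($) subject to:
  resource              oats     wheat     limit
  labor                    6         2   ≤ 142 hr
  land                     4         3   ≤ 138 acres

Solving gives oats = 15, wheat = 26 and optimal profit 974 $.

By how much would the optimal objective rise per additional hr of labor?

2

Check each constraint at x*: labor 142/142 (tight); land 138/138 (tight).
Dual feasibility on the basic columns requires 6·y_labor + 4·y_land = 32, 2·y_labor + 3·y_land = 19.
This yields shadow prices y_labor = 2, y_land = 5.
Shadow price of labor = 2.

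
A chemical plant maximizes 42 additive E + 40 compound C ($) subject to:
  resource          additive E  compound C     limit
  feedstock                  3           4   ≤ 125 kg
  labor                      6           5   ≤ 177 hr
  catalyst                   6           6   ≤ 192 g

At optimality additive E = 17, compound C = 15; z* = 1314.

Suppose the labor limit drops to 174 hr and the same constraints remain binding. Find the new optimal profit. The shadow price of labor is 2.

Δb = -3, so new z* = 1314 + (2)·(-3) = 1314 − 6 = 1308.

1308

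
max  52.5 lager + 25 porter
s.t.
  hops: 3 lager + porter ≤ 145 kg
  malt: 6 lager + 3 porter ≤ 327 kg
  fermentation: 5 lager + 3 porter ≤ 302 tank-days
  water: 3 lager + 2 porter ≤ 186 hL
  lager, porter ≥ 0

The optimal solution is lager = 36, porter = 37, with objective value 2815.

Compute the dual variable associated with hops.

2.5

Check each constraint at x*: hops 145/145 (tight); malt 327/327 (tight); fermentation 291/302 (slack 11); water 182/186 (slack 4).
Since fermentation, water are not tight, their duals are 0.
The binding rows give the dual system: 3·y_hops + 6·y_malt = 52.5 and 1·y_hops + 3·y_malt = 25.
This yields shadow prices y_hops = 2.5, y_malt = 7.5.
Shadow price of hops = 2.5.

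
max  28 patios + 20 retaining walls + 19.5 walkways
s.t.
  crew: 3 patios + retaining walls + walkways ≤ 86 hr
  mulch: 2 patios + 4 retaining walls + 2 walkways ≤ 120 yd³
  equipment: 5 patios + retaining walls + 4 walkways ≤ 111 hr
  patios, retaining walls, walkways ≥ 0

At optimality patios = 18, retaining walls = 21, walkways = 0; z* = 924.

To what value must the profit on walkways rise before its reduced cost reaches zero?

24

At the optimum: crew uses 75 of 86 (slack = 11); mulch uses 120 of 120 (binding); equipment uses 111 of 111 (binding).
Since crew is not tight, its dual is 0.
The binding rows give the dual system: 2·y_mulch + 5·y_equipment = 28 and 4·y_mulch + 1·y_equipment = 20.
This yields shadow prices y_mulch = 4, y_equipment = 4.
walkways enters the basis when its profit ≥ yᵀa₃ = 4·2 + 4·4 = 24.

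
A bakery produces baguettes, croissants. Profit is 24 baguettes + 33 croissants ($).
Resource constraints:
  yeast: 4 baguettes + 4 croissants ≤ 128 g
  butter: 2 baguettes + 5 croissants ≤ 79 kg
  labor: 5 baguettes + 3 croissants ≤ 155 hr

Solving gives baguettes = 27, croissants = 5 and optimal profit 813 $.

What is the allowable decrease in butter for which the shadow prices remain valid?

Binding constraints: yeast, butter. The basis is B = [[4,4],[2,5]] with det 12.
Per unit decrease in butter, x* moves by d = (0.3333, -0.3333).
The basis stays optimal until labor becomes binding; allowable decrease = 7.5 kg.

7.5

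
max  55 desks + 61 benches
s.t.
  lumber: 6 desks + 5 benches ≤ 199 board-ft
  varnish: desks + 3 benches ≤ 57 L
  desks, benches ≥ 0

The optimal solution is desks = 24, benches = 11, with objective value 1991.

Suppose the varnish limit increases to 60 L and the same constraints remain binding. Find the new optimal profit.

Check each constraint at x*: lumber 199/199 (tight); varnish 57/57 (tight).
The binding rows give the dual system: 6·y_lumber + 1·y_varnish = 55 and 5·y_lumber + 3·y_varnish = 61.
This yields shadow prices y_lumber = 8, y_varnish = 7.
Δz = y_varnish·Δb = 7 × (3) = 21, so new z* = 1991 + 21 = 2012.

2012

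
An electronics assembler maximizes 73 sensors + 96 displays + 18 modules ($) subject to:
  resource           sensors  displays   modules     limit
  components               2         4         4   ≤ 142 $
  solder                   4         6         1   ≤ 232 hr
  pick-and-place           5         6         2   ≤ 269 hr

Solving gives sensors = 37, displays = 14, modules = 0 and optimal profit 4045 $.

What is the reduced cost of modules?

-7

At the optimum: components uses 130 of 142 (slack = 12); solder uses 232 of 232 (binding); pick-and-place uses 269 of 269 (binding).
Since components is not tight, its dual is 0.
The binding rows give the dual system: 4·y_solder + 5·y_pick-and-place = 73 and 6·y_solder + 6·y_pick-and-place = 96.
This yields shadow prices y_solder = 7, y_pick-and-place = 9.
Reduced cost of modules: c₃ − yᵀa₃ = 18 − (7·1 + 9·2) = 18 − 25 = -7.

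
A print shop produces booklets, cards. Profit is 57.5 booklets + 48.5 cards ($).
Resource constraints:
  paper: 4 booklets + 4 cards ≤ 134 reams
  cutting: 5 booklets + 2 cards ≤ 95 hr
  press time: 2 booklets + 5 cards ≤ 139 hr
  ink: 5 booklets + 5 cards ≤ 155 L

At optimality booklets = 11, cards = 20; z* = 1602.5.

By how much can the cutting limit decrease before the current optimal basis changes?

Binding constraints: cutting, ink. The basis is B = [[5,2],[5,5]] with det 15.
Per unit decrease in cutting, x* moves by d = (-0.3333, 0.3333).
The basis stays optimal until press time becomes binding; allowable decrease = 17 hr.

17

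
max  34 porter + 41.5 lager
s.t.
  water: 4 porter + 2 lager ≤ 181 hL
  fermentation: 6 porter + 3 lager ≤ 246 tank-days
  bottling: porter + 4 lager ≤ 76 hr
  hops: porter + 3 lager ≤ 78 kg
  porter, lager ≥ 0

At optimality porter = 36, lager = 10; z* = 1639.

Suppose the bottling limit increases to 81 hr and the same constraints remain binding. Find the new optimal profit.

1674

At the optimum: water uses 164 of 181 (slack = 17); fermentation uses 246 of 246 (binding); bottling uses 76 of 76 (binding); hops uses 66 of 78 (slack = 12).
Since water, hops are not tight, their duals are 0.
From A_Bᵀ y = c: 6·y_fermentation + 1·y_bottling = 34; 3·y_fermentation + 4·y_bottling = 41.5.
Solving: y_fermentation = 4.5, y_bottling = 7.
Δz = y_bottling·Δb = 7 × (5) = 35, so new z* = 1639 + 35 = 1674.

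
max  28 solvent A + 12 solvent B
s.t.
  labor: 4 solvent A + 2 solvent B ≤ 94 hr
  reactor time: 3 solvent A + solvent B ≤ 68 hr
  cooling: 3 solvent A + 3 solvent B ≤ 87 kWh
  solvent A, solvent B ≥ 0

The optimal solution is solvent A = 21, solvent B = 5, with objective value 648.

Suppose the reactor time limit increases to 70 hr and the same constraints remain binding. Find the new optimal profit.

656

At the optimum: labor uses 94 of 94 (binding); reactor time uses 68 of 68 (binding); cooling uses 78 of 87 (slack = 9).
Slack constraints have shadow price 0 (complementary slackness).
From A_Bᵀ y = c: 4·y_labor + 3·y_reactor time = 28; 2·y_labor + 1·y_reactor time = 12.
→ y_labor = 4 and y_reactor time = 4.
Δz = y_reactor time·Δb = 4 × (2) = 8, so new z* = 648 + 8 = 656.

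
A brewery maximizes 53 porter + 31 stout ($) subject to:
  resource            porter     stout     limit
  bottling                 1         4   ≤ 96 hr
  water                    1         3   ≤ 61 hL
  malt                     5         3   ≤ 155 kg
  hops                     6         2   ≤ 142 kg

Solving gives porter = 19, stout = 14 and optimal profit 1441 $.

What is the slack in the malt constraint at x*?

18

malt used = 5·19 + 3·14 = 137; slack = 155 − 137 = 18.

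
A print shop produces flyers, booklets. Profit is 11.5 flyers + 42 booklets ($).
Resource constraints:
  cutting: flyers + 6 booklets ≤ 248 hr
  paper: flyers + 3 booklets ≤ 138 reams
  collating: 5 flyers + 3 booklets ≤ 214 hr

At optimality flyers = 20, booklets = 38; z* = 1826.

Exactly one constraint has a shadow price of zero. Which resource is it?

cutting: 248/248 (binding)
paper: 134/138 (slack 4)
collating: 214/214 (binding)
By complementary slackness, a constraint with positive slack has shadow price 0 → paper.

paper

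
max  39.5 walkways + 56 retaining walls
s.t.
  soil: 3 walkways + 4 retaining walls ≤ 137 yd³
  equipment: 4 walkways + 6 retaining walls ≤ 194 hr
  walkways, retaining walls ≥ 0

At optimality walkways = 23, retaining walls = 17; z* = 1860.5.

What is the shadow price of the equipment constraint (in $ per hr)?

5

At the optimum: soil uses 137 of 137 (binding); equipment uses 194 of 194 (binding).
Dual feasibility on the basic columns requires 3·y_soil + 4·y_equipment = 39.5, 4·y_soil + 6·y_equipment = 56.
Solving: y_soil = 6.5, y_equipment = 5.
Shadow price of equipment = 5.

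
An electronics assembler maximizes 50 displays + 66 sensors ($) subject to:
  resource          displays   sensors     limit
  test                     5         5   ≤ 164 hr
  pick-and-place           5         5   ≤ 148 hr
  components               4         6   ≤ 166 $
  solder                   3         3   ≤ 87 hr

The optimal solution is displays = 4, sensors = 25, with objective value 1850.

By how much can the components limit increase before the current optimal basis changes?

8

Binding constraints: components, solder. The basis is B = [[4,6],[3,3]] with det -6.
Per unit increase in components, x* moves by d = (-0.5, 0.5).
The basis stays optimal until displays reaches 0; allowable increase = 8 $.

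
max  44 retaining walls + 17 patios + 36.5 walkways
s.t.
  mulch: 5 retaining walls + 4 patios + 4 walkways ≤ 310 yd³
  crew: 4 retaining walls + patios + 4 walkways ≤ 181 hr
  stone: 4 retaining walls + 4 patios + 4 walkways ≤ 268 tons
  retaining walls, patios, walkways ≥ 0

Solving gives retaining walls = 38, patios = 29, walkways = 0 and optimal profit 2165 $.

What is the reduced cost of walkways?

Check each constraint at x*: mulch 306/310 (slack 4); crew 181/181 (tight); stone 268/268 (tight).
By complementary slackness, y = 0 for the non-binding constraint.
The binding rows give the dual system: 4·y_crew + 4·y_stone = 44 and 1·y_crew + 4·y_stone = 17.
→ y_crew = 9 and y_stone = 2.
Reduced cost of walkways: c₃ − yᵀa₃ = 36.5 − (9·4 + 2·4) = 36.5 − 44 = -7.5.

-7.5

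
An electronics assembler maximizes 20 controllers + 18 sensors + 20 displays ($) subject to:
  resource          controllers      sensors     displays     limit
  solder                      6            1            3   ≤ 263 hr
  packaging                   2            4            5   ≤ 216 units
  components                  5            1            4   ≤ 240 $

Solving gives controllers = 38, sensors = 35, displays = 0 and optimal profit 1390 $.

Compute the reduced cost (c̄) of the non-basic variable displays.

Binding: solder and packaging. Non-binding: components (15 unused).
Slack constraints have shadow price 0 (complementary slackness).
Dual feasibility on the basic columns requires 6·y_solder + 2·y_packaging = 20, 1·y_solder + 4·y_packaging = 18.
This yields shadow prices y_solder = 2, y_packaging = 4.
Reduced cost of displays: c₃ − yᵀa₃ = 20 − (2·3 + 4·5) = 20 − 26 = -6.

-6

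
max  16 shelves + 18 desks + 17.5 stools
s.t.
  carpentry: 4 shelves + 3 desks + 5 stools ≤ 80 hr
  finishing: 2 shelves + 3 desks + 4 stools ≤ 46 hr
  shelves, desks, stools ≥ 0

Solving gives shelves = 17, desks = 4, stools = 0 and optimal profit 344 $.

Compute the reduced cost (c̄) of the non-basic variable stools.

At the optimum: carpentry uses 80 of 80 (binding); finishing uses 46 of 46 (binding).
The binding rows give the dual system: 4·y_carpentry + 2·y_finishing = 16 and 3·y_carpentry + 3·y_finishing = 18.
→ y_carpentry = 2 and y_finishing = 4.
Reduced cost of stools: c₃ − yᵀa₃ = 17.5 − (2·5 + 4·4) = 17.5 − 26 = -8.5.

-8.5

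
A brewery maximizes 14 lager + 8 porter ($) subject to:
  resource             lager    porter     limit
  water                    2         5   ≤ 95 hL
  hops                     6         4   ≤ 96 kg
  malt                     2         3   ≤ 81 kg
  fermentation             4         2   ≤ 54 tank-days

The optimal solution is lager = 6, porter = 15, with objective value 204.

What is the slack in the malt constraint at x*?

24

malt used = 2·6 + 3·15 = 57; slack = 81 − 57 = 24.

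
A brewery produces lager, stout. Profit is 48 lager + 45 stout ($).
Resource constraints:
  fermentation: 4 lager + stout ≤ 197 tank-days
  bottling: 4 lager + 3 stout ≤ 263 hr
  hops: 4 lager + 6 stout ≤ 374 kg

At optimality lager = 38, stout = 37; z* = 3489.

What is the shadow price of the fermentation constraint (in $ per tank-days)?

0

Binding: bottling and hops. Non-binding: fermentation (8 unused).
By complementary slackness, y = 0 for the non-binding constraint.
From A_Bᵀ y = c: 4·y_bottling + 4·y_hops = 48; 3·y_bottling + 6·y_hops = 45.
→ y_bottling = 9 and y_hops = 3.
Shadow price of fermentation = 0.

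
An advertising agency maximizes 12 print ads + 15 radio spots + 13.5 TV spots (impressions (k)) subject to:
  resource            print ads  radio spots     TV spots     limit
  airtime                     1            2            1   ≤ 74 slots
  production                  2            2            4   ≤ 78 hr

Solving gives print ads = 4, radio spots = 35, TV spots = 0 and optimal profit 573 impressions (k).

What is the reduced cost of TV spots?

Both airtime and production are binding at x*.
Dual feasibility on the basic columns requires 1·y_airtime + 2·y_production = 12, 2·y_airtime + 2·y_production = 15.
Solving: y_airtime = 3, y_production = 4.5.
Reduced cost of TV spots: c₃ − yᵀa₃ = 13.5 − (3·1 + 4.5·4) = 13.5 − 21 = -7.5.

-7.5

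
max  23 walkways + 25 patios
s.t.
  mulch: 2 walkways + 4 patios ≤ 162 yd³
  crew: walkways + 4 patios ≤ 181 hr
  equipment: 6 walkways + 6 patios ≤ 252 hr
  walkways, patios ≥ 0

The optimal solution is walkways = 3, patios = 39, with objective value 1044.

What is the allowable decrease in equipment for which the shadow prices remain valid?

9

Binding constraints: mulch, equipment. The basis is B = [[2,4],[6,6]] with det -12.
Per unit decrease in equipment, x* moves by d = (-0.3333, 0.1667).
The basis stays optimal until walkways reaches 0; allowable decrease = 9 hr.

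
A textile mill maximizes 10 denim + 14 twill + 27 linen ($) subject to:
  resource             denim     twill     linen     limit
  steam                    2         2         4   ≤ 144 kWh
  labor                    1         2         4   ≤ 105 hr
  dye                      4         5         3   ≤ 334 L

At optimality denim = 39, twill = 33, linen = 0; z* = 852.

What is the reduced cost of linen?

-1

At the optimum: steam uses 144 of 144 (binding); labor uses 105 of 105 (binding); dye uses 321 of 334 (slack = 13).
By complementary slackness, y = 0 for the non-binding constraint.
From A_Bᵀ y = c: 2·y_steam + 1·y_labor = 10; 2·y_steam + 2·y_labor = 14.
Solving: y_steam = 3, y_labor = 4.
Reduced cost of linen: c₃ − yᵀa₃ = 27 − (3·4 + 4·4) = 27 − 28 = -1.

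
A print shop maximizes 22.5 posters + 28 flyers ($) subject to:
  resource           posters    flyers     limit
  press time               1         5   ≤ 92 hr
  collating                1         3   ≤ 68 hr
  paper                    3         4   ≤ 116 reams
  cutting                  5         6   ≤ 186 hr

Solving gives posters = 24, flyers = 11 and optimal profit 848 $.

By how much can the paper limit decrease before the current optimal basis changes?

Binding constraints: paper, cutting. The basis is B = [[3,4],[5,6]] with det -2.
Per unit decrease in paper, x* moves by d = (3, -2.5).
The basis stays optimal until flyers reaches 0; allowable decrease = 4.4 reams.

4.4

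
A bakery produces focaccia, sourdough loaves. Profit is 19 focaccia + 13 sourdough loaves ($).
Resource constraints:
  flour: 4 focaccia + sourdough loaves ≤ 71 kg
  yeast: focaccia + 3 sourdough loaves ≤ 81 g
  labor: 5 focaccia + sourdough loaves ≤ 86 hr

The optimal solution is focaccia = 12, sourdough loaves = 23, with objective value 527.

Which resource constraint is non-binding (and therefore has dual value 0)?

flour: 71/71 (binding)
yeast: 81/81 (binding)
labor: 83/86 (slack 3)
By complementary slackness, a constraint with positive slack has shadow price 0 → labor.

labor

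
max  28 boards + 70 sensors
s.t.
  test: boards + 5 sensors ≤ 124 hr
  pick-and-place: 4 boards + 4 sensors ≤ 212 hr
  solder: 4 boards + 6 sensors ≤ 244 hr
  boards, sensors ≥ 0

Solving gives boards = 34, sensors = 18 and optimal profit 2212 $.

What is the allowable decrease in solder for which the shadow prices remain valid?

Binding constraints: test, solder. The basis is B = [[1,5],[4,6]] with det -14.
Per unit decrease in solder, x* moves by d = (-0.3571, 0.0714).
The basis stays optimal until boards reaches 0; allowable decrease = 95.2 hr.

95.2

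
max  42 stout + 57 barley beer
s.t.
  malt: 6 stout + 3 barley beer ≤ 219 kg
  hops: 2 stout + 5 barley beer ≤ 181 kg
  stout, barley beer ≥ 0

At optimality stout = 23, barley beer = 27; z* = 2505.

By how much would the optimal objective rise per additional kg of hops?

Both malt and hops are binding at x*.
The binding rows give the dual system: 6·y_malt + 2·y_hops = 42 and 3·y_malt + 5·y_hops = 57.
Solving: y_malt = 4, y_hops = 9.
Shadow price of hops = 9.

9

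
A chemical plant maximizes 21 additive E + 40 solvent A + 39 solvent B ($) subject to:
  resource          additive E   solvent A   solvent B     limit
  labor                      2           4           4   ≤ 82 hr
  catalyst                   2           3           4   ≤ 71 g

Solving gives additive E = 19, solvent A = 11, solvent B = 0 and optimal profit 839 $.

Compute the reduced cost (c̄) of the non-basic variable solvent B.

-3

At the optimum: labor uses 82 of 82 (binding); catalyst uses 71 of 71 (binding).
Dual feasibility on the basic columns requires 2·y_labor + 2·y_catalyst = 21, 4·y_labor + 3·y_catalyst = 40.
This yields shadow prices y_labor = 8.5, y_catalyst = 2.
Reduced cost of solvent B: c₃ − yᵀa₃ = 39 − (8.5·4 + 2·4) = 39 − 42 = -3.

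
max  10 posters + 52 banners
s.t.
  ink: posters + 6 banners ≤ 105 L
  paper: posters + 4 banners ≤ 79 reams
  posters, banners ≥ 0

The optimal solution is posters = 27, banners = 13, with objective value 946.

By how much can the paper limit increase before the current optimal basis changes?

Binding constraints: ink, paper. The basis is B = [[1,6],[1,4]] with det -2.
Per unit increase in paper, x* moves by d = (3, -0.5).
The basis stays optimal until banners reaches 0; allowable increase = 26 reams.

26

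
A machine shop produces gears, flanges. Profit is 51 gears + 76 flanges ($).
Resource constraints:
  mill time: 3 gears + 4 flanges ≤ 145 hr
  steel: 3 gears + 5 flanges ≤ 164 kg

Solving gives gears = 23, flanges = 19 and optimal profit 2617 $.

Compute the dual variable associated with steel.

Check each constraint at x*: mill time 145/145 (tight); steel 164/164 (tight).
From A_Bᵀ y = c: 3·y_mill time + 3·y_steel = 51; 4·y_mill time + 5·y_steel = 76.
This yields shadow prices y_mill time = 9, y_steel = 8.
Shadow price of steel = 8.

8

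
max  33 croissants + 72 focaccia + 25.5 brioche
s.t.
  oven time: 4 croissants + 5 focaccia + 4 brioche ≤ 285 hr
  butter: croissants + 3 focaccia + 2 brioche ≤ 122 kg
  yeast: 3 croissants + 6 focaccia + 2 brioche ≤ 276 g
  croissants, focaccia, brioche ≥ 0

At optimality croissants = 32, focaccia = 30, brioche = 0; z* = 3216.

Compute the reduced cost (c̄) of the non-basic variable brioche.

-4.5

At the optimum: oven time uses 278 of 285 (slack = 7); butter uses 122 of 122 (binding); yeast uses 276 of 276 (binding).
Since oven time is not tight, its dual is 0.
Dual feasibility on the basic columns requires 1·y_butter + 3·y_yeast = 33, 3·y_butter + 6·y_yeast = 72.
Solving: y_butter = 6, y_yeast = 9.
Reduced cost of brioche: c₃ − yᵀa₃ = 25.5 − (6·2 + 9·2) = 25.5 − 30 = -4.5.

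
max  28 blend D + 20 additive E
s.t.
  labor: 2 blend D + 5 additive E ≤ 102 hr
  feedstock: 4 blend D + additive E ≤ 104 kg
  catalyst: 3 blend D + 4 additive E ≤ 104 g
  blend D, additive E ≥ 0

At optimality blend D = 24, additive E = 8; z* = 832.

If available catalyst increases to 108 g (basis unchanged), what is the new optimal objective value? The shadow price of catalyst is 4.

848

Δb = 4, so new z* = 832 + (4)·(4) = 832 + 16 = 848.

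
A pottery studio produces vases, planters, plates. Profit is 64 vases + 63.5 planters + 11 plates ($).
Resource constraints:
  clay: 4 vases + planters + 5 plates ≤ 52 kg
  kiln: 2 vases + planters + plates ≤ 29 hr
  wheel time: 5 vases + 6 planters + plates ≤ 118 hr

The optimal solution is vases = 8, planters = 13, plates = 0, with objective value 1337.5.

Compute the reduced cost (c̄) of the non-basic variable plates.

At the optimum: clay uses 45 of 52 (slack = 7); kiln uses 29 of 29 (binding); wheel time uses 118 of 118 (binding).
By complementary slackness, y = 0 for the non-binding constraint.
Dual feasibility on the basic columns requires 2·y_kiln + 5·y_wheel time = 64, 1·y_kiln + 6·y_wheel time = 63.5.
Solving: y_kiln = 9.5, y_wheel time = 9.
Reduced cost of plates: c₃ − yᵀa₃ = 11 − (9.5·1 + 9·1) = 11 − 18.5 = -7.5.

-7.5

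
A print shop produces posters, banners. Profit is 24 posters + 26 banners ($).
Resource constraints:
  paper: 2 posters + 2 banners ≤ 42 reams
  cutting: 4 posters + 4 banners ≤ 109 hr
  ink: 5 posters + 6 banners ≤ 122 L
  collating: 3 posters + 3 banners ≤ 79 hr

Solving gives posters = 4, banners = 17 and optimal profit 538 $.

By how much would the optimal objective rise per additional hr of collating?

0

At the optimum: paper uses 42 of 42 (binding); cutting uses 84 of 109 (slack = 25); ink uses 122 of 122 (binding); collating uses 63 of 79 (slack = 16).
Since cutting, collating are not tight, their duals are 0.
The binding rows give the dual system: 2·y_paper + 5·y_ink = 24 and 2·y_paper + 6·y_ink = 26.
This yields shadow prices y_paper = 7, y_ink = 2.
Shadow price of collating = 0.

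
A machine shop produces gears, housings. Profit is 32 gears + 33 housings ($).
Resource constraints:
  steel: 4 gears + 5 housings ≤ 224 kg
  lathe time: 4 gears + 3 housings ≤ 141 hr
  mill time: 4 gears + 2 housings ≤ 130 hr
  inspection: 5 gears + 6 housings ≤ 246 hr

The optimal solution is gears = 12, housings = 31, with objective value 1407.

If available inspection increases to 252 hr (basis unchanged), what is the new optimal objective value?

Check each constraint at x*: steel 203/224 (slack 21); lathe time 141/141 (tight); mill time 110/130 (slack 20); inspection 246/246 (tight).
Since steel, mill time are not tight, their duals are 0.
The binding rows give the dual system: 4·y_lathe time + 5·y_inspection = 32 and 3·y_lathe time + 6·y_inspection = 33.
→ y_lathe time = 3 and y_inspection = 4.
Δz = y_inspection·Δb = 4 × (6) = 24, so new z* = 1407 + 24 = 1431.

1431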